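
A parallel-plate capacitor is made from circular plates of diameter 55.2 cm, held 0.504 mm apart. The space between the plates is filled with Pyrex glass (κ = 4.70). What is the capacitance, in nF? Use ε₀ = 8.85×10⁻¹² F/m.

C ≈ 19.8 nF

A = π(55.2/2 cm)² = 0.239 m².
C = κε₀A/d = 4.70 × 8.85×10⁻¹² × 0.239 / 5.04×10⁻⁴ = 1.98×10⁻⁸ F.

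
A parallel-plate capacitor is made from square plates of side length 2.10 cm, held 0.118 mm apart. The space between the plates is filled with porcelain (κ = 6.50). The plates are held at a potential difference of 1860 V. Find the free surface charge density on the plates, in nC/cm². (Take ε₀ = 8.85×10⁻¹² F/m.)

A = (2.10 cm)² = 4.41×10⁻⁴ m².
C = κε₀A/d = 6.50 × 8.85×10⁻¹² × 4.41×10⁻⁴ / 1.18×10⁻⁴ = 2.15×10⁻¹⁰ F.
σ = Q/A = CV/A = 2.15×10⁻¹⁰ × 1860 / 4.41×10⁻⁴ = 9.07×10⁻⁴ C/m².

σ ≈ 90.7 nC/cm²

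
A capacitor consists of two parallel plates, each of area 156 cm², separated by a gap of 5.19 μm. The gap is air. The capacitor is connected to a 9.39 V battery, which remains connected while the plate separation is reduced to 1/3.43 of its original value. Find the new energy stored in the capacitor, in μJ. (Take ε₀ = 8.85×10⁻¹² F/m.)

A = 156 cm² = 1.56×10⁻² m².
Initially C₁ = ε₀A/d = 8.85×10⁻¹² × 1.56×10⁻² / 5.19×10⁻⁶ = 2.66×10⁻⁸ F.
U₁ = 1.17×10⁻⁶ J.
Battery connected ⇒ V is held fixed. C₂ = 3.43 C₁ and U = ½CV², so U₂/U₁ = C₂/C₁ = 3.43.
U₂ = 3.43 × 1.17×10⁻⁶ = 4.02×10⁻⁶ J.

4.02 μJ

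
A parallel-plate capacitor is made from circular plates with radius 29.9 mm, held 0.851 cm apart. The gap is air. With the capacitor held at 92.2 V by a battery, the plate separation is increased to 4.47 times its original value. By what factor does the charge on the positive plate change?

0.224

Battery connected ⇒ V is held fixed.
C₂ = 0.224 C₁ and Q = CV, so Q₂/Q₁ = C₂/C₁ = 0.224.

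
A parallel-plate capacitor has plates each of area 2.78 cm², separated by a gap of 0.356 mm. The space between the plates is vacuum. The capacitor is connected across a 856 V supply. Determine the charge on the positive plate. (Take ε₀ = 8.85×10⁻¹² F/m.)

Q ≈ 5.92 nC

A = 2.78 cm² = 2.78×10⁻⁴ m².
C = ε₀A/d = 8.85×10⁻¹² × 2.78×10⁻⁴ / 3.56×10⁻⁴ = 6.91×10⁻¹² F.
Q = CV = 6.91×10⁻¹² × 856 = 5.92×10⁻⁹ C.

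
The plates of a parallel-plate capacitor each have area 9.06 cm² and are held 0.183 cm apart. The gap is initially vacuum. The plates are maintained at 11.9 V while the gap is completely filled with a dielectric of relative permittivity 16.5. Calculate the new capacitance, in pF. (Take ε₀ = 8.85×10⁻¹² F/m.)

72.3 pF

A = 9.06 cm² = 9.06×10⁻⁴ m².
Initially C₁ = ε₀A/d = 8.85×10⁻¹² × 9.06×10⁻⁴ / 1.83×10⁻³ = 4.38×10⁻¹² F.
C = κε₀A/d scales with κ, so C₂/C₁ = κ = 16.5.
C₂ = 16.5 × 4.38×10⁻¹² = 7.23×10⁻¹¹ F.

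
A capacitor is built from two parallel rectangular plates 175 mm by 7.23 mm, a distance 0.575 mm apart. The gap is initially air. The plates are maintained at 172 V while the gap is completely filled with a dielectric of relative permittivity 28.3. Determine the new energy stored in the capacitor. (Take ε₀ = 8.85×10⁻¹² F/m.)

A = 175 × 7.23 mm² = 1.27×10⁻³ m².
Initially C₁ = ε₀A/d = 8.85×10⁻¹² × 1.27×10⁻³ / 5.75×10⁻⁴ = 1.95×10⁻¹¹ F.
U₁ = 2.88×10⁻⁷ J.
Battery connected ⇒ V is held fixed. C₂ = 28.3 C₁ and U = ½CV², so U₂/U₁ = C₂/C₁ = 28.3.
U₂ = 28.3 × 2.88×10⁻⁷ = 8.15×10⁻⁶ J.

8.15 μJ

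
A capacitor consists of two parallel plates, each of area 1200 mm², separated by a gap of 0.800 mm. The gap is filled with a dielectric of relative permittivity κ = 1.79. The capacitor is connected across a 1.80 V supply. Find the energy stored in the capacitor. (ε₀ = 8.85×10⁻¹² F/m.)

A = 1200 mm² = 1.20×10⁻³ m².
C = κε₀A/d = 1.79 × 8.85×10⁻¹² × 1.20×10⁻³ / 8.00×10⁻⁴ = 2.38×10⁻¹¹ F.
U = ½CV² = ½ × 2.38×10⁻¹¹ × (1.80)² = 3.85×10⁻¹¹ J.

38.5 pJ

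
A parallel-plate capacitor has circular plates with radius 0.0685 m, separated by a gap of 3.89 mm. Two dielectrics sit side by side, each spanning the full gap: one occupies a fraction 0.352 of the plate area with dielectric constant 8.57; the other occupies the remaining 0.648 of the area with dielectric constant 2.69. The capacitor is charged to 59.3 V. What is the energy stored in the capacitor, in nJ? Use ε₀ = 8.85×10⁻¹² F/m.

A = π(0.0685 m)² = 1.47×10⁻² m².
Side-by-side slabs ⇒ two capacitors in parallel, each spanning the full gap.
C₁ = κ₁ε₀A₁/d = 8.57 × 8.85×10⁻¹² × 5.19×10⁻³ / 3.89×10⁻³ = 1.01×10⁻¹⁰ F.
C₂ = κ₂ε₀A₂/d = 2.69 × 8.85×10⁻¹² × 9.55×10⁻³ / 3.89×10⁻³ = 5.85×10⁻¹¹ F.
C = C₁ + C₂ = 1.60×10⁻¹⁰ F.
U = ½CV² = ½ × 1.60×10⁻¹⁰ × (59.3)² = 2.81×10⁻⁷ J.

281 nJ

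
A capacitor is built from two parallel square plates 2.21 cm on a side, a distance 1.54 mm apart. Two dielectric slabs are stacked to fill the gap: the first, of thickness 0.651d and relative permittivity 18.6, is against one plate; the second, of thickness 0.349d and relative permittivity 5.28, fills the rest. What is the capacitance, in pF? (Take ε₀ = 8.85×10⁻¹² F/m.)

27.8 pF

A = (2.21 cm)² = 4.88×10⁻⁴ m².
Stacked slabs ⇒ two capacitors in series, each with the full plate area.
C₁ = κ₁ε₀A/d₁ = 18.6 × 8.85×10⁻¹² × 4.88×10⁻⁴ / 1.00×10⁻³ = 8.02×10⁻¹¹ F.
C₂ = κ₂ε₀A/d₂ = 5.28 × 8.85×10⁻¹² × 4.88×10⁻⁴ / 5.37×10⁻⁴ = 4.25×10⁻¹¹ F.
C = (1/C₁ + 1/C₂)⁻¹ = 2.78×10⁻¹¹ F.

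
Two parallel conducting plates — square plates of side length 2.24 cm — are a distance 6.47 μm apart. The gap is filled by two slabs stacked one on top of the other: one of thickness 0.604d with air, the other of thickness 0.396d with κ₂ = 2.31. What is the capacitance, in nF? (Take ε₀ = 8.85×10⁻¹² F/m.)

C ≈ 0.885 nF

A = (2.24 cm)² = 5.02×10⁻⁴ m².
Stacked slabs ⇒ two capacitors in series, each with the full plate area.
C₁ = κ₁ε₀A/d₁ = 1.00 × 8.85×10⁻¹² × 5.02×10⁻⁴ / 3.91×10⁻⁶ = 1.14×10⁻⁹ F.
C₂ = κ₂ε₀A/d₂ = 2.31 × 8.85×10⁻¹² × 5.02×10⁻⁴ / 2.56×10⁻⁶ = 4.00×10⁻⁹ F.
C = (1/C₁ + 1/C₂)⁻¹ = 8.85×10⁻¹⁰ F.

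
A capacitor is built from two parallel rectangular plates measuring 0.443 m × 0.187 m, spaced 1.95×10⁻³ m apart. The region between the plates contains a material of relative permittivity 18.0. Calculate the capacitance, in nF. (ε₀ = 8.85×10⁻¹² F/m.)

C ≈ 6.77 nF

A = 0.443 × 0.187 m² = 8.28×10⁻² m².
C = κε₀A/d = 18.0 × 8.85×10⁻¹² × 8.28×10⁻² / 1.95×10⁻³ = 6.77×10⁻⁹ F.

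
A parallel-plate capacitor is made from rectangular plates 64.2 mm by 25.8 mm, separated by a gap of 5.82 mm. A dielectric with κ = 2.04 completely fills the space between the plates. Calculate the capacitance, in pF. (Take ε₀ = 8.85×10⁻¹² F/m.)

C ≈ 5.14 pF

A = 64.2 × 25.8 mm² = 1.66×10⁻³ m².
C = κε₀A/d = 2.04 × 8.85×10⁻¹² × 1.66×10⁻³ / 5.82×10⁻³ = 5.14×10⁻¹² F.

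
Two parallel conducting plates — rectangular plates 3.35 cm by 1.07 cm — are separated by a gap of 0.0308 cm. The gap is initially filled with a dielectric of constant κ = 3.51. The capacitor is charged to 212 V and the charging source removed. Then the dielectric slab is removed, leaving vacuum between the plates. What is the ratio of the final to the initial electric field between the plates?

Isolated ⇒ Q is held fixed.
V₂ = Q/C₂ = V₁/0.285; E = V/d, so E₂/E₁ = (V₂/V₁)(d₁/d₂) = 3.51.

3.51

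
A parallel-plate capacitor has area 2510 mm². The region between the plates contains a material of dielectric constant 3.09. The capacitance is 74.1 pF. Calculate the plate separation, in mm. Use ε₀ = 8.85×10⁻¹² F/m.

0.926 mm

A = 2510 mm² = 2.51×10⁻³ m².
d = κε₀A/C = 3.09 × 8.85×10⁻¹² × 2.51×10⁻³ / 7.41×10⁻¹¹ = 9.26×10⁻⁴ m.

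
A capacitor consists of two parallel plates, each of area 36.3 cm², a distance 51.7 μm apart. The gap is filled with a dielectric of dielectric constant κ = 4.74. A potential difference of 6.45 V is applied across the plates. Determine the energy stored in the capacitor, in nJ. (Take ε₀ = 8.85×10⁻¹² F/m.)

U ≈ 61.3 nJ

A = 36.3 cm² = 3.63×10⁻³ m².
C = κε₀A/d = 4.74 × 8.85×10⁻¹² × 3.63×10⁻³ / 5.17×10⁻⁵ = 2.95×10⁻⁹ F.
U = ½CV² = ½ × 2.95×10⁻⁹ × (6.45)² = 6.13×10⁻⁸ J.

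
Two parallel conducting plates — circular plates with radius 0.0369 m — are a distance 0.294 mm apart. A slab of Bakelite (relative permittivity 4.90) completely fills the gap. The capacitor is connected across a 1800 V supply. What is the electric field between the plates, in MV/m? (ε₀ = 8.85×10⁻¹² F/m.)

E = V/d = 1800 / 2.94×10⁻⁴ = 6.12×10⁶ V/m.

6.12 MV/m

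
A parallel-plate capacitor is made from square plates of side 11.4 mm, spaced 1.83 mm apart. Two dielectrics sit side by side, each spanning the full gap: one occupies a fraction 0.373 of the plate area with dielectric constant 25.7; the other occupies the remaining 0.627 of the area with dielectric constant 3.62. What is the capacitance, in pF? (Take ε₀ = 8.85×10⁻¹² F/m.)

C ≈ 7.45 pF

A = (11.4 mm)² = 1.30×10⁻⁴ m².
Side-by-side slabs ⇒ two capacitors in parallel, each spanning the full gap.
C₁ = κ₁ε₀A₁/d = 25.7 × 8.85×10⁻¹² × 4.85×10⁻⁵ / 1.83×10⁻³ = 6.02×10⁻¹² F.
C₂ = κ₂ε₀A₂/d = 3.62 × 8.85×10⁻¹² × 8.15×10⁻⁵ / 1.83×10⁻³ = 1.43×10⁻¹² F.
C = C₁ + C₂ = 7.45×10⁻¹² F.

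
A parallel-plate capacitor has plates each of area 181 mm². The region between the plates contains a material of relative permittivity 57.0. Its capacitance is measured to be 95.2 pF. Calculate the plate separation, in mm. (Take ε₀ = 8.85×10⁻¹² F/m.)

A = 181 mm² = 1.81×10⁻⁴ m².
d = κε₀A/C = 57.0 × 8.85×10⁻¹² × 1.81×10⁻⁴ / 9.52×10⁻¹¹ = 9.59×10⁻⁴ m.

0.959 mm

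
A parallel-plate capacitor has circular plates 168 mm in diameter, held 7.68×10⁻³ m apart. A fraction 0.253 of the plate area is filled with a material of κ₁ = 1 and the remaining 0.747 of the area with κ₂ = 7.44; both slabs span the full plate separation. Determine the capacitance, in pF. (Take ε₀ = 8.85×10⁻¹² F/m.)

148 pF

A = π(168/2 mm)² = 2.22×10⁻² m².
Side-by-side slabs ⇒ two capacitors in parallel, each spanning the full gap.
C₁ = κ₁ε₀A₁/d = 1.00 × 8.85×10⁻¹² × 5.61×10⁻³ / 7.68×10⁻³ = 6.46×10⁻¹² F.
C₂ = κ₂ε₀A₂/d = 7.44 × 8.85×10⁻¹² × 1.66×10⁻² / 7.68×10⁻³ = 1.42×10⁻¹⁰ F.
C = C₁ + C₂ = 1.48×10⁻¹⁰ F.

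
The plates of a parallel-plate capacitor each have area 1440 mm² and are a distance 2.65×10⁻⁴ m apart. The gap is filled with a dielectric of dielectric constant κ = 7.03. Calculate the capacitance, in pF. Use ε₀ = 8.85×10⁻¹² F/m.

338 pF

A = 1440 mm² = 1.44×10⁻³ m².
C = κε₀A/d = 7.03 × 8.85×10⁻¹² × 1.44×10⁻³ / 2.65×10⁻⁴ = 3.38×10⁻¹⁰ F.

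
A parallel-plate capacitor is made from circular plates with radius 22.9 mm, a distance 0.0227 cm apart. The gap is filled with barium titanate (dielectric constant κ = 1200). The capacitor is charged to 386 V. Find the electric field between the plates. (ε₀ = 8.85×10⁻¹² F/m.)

E = V/d = 386 / 2.27×10⁻⁴ = 1.70×10⁶ V/m.

1.70 MV/m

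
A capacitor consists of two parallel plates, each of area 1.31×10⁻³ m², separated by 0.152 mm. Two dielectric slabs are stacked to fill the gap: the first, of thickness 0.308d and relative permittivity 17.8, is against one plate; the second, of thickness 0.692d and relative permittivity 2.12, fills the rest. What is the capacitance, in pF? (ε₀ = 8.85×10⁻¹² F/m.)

C ≈ 222 pF

Stacked slabs ⇒ two capacitors in series, each with the full plate area.
C₁ = κ₁ε₀A/d₁ = 17.8 × 8.85×10⁻¹² × 1.31×10⁻³ / 4.68×10⁻⁵ = 4.41×10⁻⁹ F.
C₂ = κ₂ε₀A/d₂ = 2.12 × 8.85×10⁻¹² × 1.31×10⁻³ / 1.05×10⁻⁴ = 2.34×10⁻¹⁰ F.
C = (1/C₁ + 1/C₂)⁻¹ = 2.22×10⁻¹⁰ F.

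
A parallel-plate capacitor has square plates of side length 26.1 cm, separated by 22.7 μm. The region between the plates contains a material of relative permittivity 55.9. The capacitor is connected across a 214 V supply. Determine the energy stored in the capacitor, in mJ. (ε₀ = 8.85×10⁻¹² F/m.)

A = (26.1 cm)² = 6.81×10⁻² m².
C = κε₀A/d = 55.9 × 8.85×10⁻¹² × 6.81×10⁻² / 2.27×10⁻⁵ = 1.48×10⁻⁶ F.
U = ½CV² = ½ × 1.48×10⁻⁶ × (214)² = 3.40×10⁻² J.

U ≈ 34.0 mJ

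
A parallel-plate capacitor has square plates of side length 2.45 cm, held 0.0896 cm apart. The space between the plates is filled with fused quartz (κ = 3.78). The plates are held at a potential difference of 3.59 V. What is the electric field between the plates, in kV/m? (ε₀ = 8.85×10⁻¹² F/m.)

4.01 kV/m

E = V/d = 3.59 / 8.96×10⁻⁴ = 4.01×10³ V/m.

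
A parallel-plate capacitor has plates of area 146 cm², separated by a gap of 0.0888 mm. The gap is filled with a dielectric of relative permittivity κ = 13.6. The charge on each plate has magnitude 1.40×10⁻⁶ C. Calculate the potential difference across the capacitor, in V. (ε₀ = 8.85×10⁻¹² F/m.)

V ≈ 70.7 V

A = 146 cm² = 1.46×10⁻² m².
C = κε₀A/d = 13.6 × 8.85×10⁻¹² × 1.46×10⁻² / 8.88×10⁻⁵ = 1.98×10⁻⁸ F.
V = Q/C = 1.40×10⁻⁶ / 1.98×10⁻⁸ = 70.7 V.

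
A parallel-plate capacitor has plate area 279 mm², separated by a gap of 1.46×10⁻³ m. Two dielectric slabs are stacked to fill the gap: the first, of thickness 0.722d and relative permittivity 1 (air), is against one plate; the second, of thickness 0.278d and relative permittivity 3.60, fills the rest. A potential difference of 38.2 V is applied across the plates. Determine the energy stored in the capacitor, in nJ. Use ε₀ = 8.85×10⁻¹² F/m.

U ≈ 1.54 nJ

A = 279 mm² = 2.79×10⁻⁴ m².
Stacked slabs ⇒ two capacitors in series, each with the full plate area.
C₁ = κ₁ε₀A/d₁ = 1.00 × 8.85×10⁻¹² × 2.79×10⁻⁴ / 1.05×10⁻³ = 2.34×10⁻¹² F.
C₂ = κ₂ε₀A/d₂ = 3.60 × 8.85×10⁻¹² × 2.79×10⁻⁴ / 4.06×10⁻⁴ = 2.19×10⁻¹¹ F.
C = (1/C₁ + 1/C₂)⁻¹ = 2.12×10⁻¹² F.
U = ½CV² = ½ × 2.12×10⁻¹² × (38.2)² = 1.54×10⁻⁹ J.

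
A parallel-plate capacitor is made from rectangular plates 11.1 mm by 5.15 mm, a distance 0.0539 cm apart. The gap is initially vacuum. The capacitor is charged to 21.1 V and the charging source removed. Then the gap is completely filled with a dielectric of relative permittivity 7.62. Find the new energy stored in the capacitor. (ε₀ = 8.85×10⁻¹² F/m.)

A = 11.1 × 5.15 mm² = 5.72×10⁻⁵ m².
Initially C₁ = ε₀A/d = 8.85×10⁻¹² × 5.72×10⁻⁵ / 5.39×10⁻⁴ = 9.39×10⁻¹³ F.
U₁ = 2.09×10⁻¹⁰ J.
Isolated ⇒ Q is held fixed. C₂ = 7.62 C₁ and U = Q²/(2C), so U₂/U₁ = C₁/C₂ = 0.131.
U₂ = 0.131 × 2.09×10⁻¹⁰ = 2.74×10⁻¹¹ J.

U ≈ 27.4 pJ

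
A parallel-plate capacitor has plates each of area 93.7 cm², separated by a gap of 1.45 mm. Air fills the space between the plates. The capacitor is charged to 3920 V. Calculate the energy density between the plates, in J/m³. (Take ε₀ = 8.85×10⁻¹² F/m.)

32.3 J/m³

E = V/d = 3920 / 1.45×10⁻³ = 2.70×10⁶ V/m.
u = ½ε₀E² = ½ × 8.85×10⁻¹² × (2.70×10⁶)² = 32.3 J/m³.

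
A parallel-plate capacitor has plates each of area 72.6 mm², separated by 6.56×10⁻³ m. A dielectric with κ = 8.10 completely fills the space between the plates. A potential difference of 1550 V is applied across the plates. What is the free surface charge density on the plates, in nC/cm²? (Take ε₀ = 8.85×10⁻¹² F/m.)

A = 72.6 mm² = 7.26×10⁻⁵ m².
C = κε₀A/d = 8.10 × 8.85×10⁻¹² × 7.26×10⁻⁵ / 6.56×10⁻³ = 7.93×10⁻¹³ F.
σ = Q/A = CV/A = 7.93×10⁻¹³ × 1550 / 7.26×10⁻⁵ = 1.69×10⁻⁵ C/m².

1.69 nC/cm²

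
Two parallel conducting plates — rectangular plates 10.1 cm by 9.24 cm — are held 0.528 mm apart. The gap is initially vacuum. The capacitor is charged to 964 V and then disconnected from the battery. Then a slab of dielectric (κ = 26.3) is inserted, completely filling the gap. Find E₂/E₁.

Isolated ⇒ Q is held fixed.
V₂ = Q/C₂ = V₁/26.3; E = V/d, so E₂/E₁ = (V₂/V₁)(d₁/d₂) = 0.0380.

E₂/E₁ ≈ 0.0380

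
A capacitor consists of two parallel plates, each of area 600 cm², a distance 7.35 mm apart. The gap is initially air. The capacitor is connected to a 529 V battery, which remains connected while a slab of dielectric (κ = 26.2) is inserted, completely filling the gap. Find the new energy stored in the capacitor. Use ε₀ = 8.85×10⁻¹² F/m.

U ≈ 265 μJ

A = 600 cm² = 6.00×10⁻² m².
Initially C₁ = ε₀A/d = 8.85×10⁻¹² × 6.00×10⁻² / 7.35×10⁻³ = 7.22×10⁻¹¹ F.
U₁ = 1.01×10⁻⁵ J.
Battery connected ⇒ V is held fixed. C₂ = 26.2 C₁ and U = ½CV², so U₂/U₁ = C₂/C₁ = 26.2.
U₂ = 26.2 × 1.01×10⁻⁵ = 2.65×10⁻⁴ J.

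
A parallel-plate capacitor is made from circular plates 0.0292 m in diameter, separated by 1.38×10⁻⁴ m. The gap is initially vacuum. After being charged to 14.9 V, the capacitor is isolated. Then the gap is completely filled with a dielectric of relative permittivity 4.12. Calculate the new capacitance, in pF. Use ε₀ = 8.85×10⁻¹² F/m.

C ≈ 177 pF

A = π(0.0292/2 m)² = 6.70×10⁻⁴ m².
Initially C₁ = ε₀A/d = 8.85×10⁻¹² × 6.70×10⁻⁴ / 1.38×10⁻⁴ = 4.29×10⁻¹¹ F.
C = κε₀A/d scales with κ, so C₂/C₁ = κ = 4.12.
C₂ = 4.12 × 4.29×10⁻¹¹ = 1.77×10⁻¹⁰ F.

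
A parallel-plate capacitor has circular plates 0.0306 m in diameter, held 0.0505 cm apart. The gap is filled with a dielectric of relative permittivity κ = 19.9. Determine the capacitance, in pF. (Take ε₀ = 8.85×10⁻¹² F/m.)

A = π(0.0306/2 m)² = 7.35×10⁻⁴ m².
C = κε₀A/d = 19.9 × 8.85×10⁻¹² × 7.35×10⁻⁴ / 5.05×10⁻⁴ = 2.56×10⁻¹⁰ F.

C ≈ 256 pF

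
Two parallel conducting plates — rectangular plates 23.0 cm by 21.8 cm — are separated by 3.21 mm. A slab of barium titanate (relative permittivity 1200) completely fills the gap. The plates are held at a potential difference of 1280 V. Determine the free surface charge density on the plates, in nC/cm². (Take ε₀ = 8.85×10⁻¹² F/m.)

A = 23.0 × 21.8 cm² = 5.01×10⁻² m².
C = κε₀A/d = 1200 × 8.85×10⁻¹² × 5.01×10⁻² / 3.21×10⁻³ = 1.66×10⁻⁷ F.
σ = Q/A = CV/A = 1.66×10⁻⁷ × 1280 / 5.01×10⁻² = 4.23×10⁻³ C/m².

423 nC/cm²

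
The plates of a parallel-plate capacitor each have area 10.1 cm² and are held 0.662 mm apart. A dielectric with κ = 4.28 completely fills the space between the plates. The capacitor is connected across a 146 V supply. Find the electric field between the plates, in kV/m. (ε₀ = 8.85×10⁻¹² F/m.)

E ≈ 221 kV/m

E = V/d = 146 / 6.62×10⁻⁴ = 2.21×10⁵ V/m.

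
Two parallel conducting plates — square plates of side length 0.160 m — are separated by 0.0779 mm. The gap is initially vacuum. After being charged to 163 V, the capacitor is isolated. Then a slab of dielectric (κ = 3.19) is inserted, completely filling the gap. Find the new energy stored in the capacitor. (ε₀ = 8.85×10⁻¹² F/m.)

U ≈ 12.1 μJ

A = (0.160 m)² = 2.56×10⁻² m².
Initially C₁ = ε₀A/d = 8.85×10⁻¹² × 2.56×10⁻² / 7.79×10⁻⁵ = 2.91×10⁻⁹ F.
U₁ = 3.86×10⁻⁵ J.
Isolated ⇒ Q is held fixed. C₂ = 3.19 C₁ and U = Q²/(2C), so U₂/U₁ = C₁/C₂ = 0.313.
U₂ = 0.313 × 3.86×10⁻⁵ = 1.21×10⁻⁵ J.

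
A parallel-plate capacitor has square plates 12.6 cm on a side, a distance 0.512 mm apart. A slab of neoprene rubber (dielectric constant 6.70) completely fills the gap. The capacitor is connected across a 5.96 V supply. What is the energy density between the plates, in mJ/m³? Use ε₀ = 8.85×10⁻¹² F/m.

E = V/d = 5.96 / 5.12×10⁻⁴ = 1.16×10⁴ V/m.
u = ½κε₀E² = ½ × 6.70 × 8.85×10⁻¹² × (1.16×10⁴)² = 4.02×10⁻³ J/m³.

4.02 mJ/m³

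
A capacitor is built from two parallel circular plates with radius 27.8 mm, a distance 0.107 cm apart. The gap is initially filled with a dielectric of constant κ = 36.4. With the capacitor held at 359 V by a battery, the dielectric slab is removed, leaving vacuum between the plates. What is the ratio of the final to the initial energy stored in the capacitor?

U₂/U₁ ≈ 0.0275

Battery connected ⇒ V is held fixed.
C₂ = 0.0275 C₁ and U = ½CV², so U₂/U₁ = C₂/C₁ = 0.0275.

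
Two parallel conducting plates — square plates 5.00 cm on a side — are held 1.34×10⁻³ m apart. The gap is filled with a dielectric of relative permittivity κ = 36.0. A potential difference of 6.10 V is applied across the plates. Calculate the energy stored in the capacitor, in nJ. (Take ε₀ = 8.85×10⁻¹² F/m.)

U ≈ 11.1 nJ

A = (5.00 cm)² = 2.50×10⁻³ m².
C = κε₀A/d = 36.0 × 8.85×10⁻¹² × 2.50×10⁻³ / 1.34×10⁻³ = 5.94×10⁻¹⁰ F.
U = ½CV² = ½ × 5.94×10⁻¹⁰ × (6.10)² = 1.11×10⁻⁸ J.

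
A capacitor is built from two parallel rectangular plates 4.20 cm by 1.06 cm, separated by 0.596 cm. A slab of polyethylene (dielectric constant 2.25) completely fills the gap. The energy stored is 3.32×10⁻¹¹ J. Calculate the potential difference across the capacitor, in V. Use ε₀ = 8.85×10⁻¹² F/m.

A = 4.20 × 1.06 cm² = 4.45×10⁻⁴ m².
C = κε₀A/d = 2.25 × 8.85×10⁻¹² × 4.45×10⁻⁴ / 5.96×10⁻³ = 1.49×10⁻¹² F.
V = √(2U/C) = √(2 × 3.32×10⁻¹¹ / 1.49×10⁻¹²) = 6.68 V.

6.68 V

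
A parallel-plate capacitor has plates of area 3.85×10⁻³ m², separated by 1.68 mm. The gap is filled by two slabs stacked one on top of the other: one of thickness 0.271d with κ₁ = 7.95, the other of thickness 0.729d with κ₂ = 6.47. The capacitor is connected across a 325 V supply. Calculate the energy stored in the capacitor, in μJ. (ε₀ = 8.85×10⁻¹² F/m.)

U ≈ 7.30 μJ

Stacked slabs ⇒ two capacitors in series, each with the full plate area.
C₁ = κ₁ε₀A/d₁ = 7.95 × 8.85×10⁻¹² × 3.85×10⁻³ / 4.55×10⁻⁴ = 5.95×10⁻¹⁰ F.
C₂ = κ₂ε₀A/d₂ = 6.47 × 8.85×10⁻¹² × 3.85×10⁻³ / 1.22×10⁻³ = 1.80×10⁻¹⁰ F.
C = (1/C₁ + 1/C₂)⁻¹ = 1.38×10⁻¹⁰ F.
U = ½CV² = ½ × 1.38×10⁻¹⁰ × (325)² = 7.30×10⁻⁶ J.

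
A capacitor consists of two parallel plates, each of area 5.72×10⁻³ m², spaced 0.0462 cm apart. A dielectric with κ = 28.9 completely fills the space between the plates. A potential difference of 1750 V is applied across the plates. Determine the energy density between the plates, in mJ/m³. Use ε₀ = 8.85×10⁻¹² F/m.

u ≈ 1.83×10⁶ mJ/m³

E = V/d = 1750 / 4.62×10⁻⁴ = 3.79×10⁶ V/m.
u = ½κε₀E² = ½ × 28.9 × 8.85×10⁻¹² × (3.79×10⁶)² = 1.83×10³ J/m³.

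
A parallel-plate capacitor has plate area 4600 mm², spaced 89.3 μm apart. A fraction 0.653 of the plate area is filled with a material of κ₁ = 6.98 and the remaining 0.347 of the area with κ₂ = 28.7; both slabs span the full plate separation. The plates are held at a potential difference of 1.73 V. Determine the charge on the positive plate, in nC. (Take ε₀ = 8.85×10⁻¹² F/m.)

A = 4600 mm² = 4.60×10⁻³ m².
Side-by-side slabs ⇒ two capacitors in parallel, each spanning the full gap.
C₁ = κ₁ε₀A₁/d = 6.98 × 8.85×10⁻¹² × 3.00×10⁻³ / 8.93×10⁻⁵ = 2.08×10⁻⁹ F.
C₂ = κ₂ε₀A₂/d = 28.7 × 8.85×10⁻¹² × 1.60×10⁻³ / 8.93×10⁻⁵ = 4.54×10⁻⁹ F.
C = C₁ + C₂ = 6.62×10⁻⁹ F.
Q = CV = 6.62×10⁻⁹ × 1.73 = 1.14×10⁻⁸ C.

Q ≈ 11.4 nC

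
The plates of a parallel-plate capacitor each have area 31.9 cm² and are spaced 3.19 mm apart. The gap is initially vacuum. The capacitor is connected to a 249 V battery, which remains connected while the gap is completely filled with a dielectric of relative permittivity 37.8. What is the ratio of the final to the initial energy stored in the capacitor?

U₂/U₁ ≈ 37.8

Battery connected ⇒ V is held fixed.
C₂ = 37.8 C₁ and U = ½CV², so U₂/U₁ = C₂/C₁ = 37.8.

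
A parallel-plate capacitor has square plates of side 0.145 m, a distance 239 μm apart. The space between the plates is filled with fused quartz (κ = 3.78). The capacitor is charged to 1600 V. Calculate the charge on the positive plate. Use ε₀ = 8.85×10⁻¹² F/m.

A = (0.145 m)² = 2.10×10⁻² m².
C = κε₀A/d = 3.78 × 8.85×10⁻¹² × 2.10×10⁻² / 2.39×10⁻⁴ = 2.94×10⁻⁹ F.
Q = CV = 2.94×10⁻⁹ × 1600 = 4.71×10⁻⁶ C.

4.71 μC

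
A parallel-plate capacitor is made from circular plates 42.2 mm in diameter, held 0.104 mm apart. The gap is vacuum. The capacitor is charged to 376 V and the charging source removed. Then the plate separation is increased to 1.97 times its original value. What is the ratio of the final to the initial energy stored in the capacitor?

Isolated ⇒ Q is held fixed.
C₂ = 0.508 C₁ and U = Q²/(2C), so U₂/U₁ = C₁/C₂ = 1.97.

U₂/U₁ ≈ 1.97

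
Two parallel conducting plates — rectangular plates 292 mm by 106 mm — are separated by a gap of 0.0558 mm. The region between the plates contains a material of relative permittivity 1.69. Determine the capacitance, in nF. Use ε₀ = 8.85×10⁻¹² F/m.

A = 292 × 106 mm² = 3.10×10⁻² m².
C = κε₀A/d = 1.69 × 8.85×10⁻¹² × 3.10×10⁻² / 5.58×10⁻⁵ = 8.30×10⁻⁹ F.

8.30 nF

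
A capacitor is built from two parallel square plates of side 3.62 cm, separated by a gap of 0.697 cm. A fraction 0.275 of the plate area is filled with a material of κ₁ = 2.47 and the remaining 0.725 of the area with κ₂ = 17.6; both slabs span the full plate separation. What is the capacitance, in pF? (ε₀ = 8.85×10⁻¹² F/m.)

C ≈ 22.4 pF

A = (3.62 cm)² = 1.31×10⁻³ m².
Side-by-side slabs ⇒ two capacitors in parallel, each spanning the full gap.
C₁ = κ₁ε₀A₁/d = 2.47 × 8.85×10⁻¹² × 3.60×10⁻⁴ / 6.97×10⁻³ = 1.13×10⁻¹² F.
C₂ = κ₂ε₀A₂/d = 17.6 × 8.85×10⁻¹² × 9.50×10⁻⁴ / 6.97×10⁻³ = 2.12×10⁻¹¹ F.
C = C₁ + C₂ = 2.24×10⁻¹¹ F.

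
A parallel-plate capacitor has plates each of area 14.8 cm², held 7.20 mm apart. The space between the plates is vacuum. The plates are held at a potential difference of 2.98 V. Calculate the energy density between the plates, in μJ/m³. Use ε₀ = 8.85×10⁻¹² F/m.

E = V/d = 2.98 / 7.20×10⁻³ = 4.14×10² V/m.
u = ½ε₀E² = ½ × 8.85×10⁻¹² × (4.14×10²)² = 7.58×10⁻⁷ J/m³.

u ≈ 0.758 μJ/m³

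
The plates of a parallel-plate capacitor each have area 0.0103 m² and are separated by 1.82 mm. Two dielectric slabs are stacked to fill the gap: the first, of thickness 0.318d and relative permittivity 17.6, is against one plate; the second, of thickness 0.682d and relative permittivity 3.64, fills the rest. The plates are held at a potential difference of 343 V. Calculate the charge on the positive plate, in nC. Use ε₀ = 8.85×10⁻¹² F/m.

Stacked slabs ⇒ two capacitors in series, each with the full plate area.
C₁ = κ₁ε₀A/d₁ = 17.6 × 8.85×10⁻¹² × 1.03×10⁻² / 5.79×10⁻⁴ = 2.77×10⁻⁹ F.
C₂ = κ₂ε₀A/d₂ = 3.64 × 8.85×10⁻¹² × 1.03×10⁻² / 1.24×10⁻³ = 2.67×10⁻¹⁰ F.
C = (1/C₁ + 1/C₂)⁻¹ = 2.44×10⁻¹⁰ F.
Q = CV = 2.44×10⁻¹⁰ × 343 = 8.36×10⁻⁸ C.

Q ≈ 83.6 nC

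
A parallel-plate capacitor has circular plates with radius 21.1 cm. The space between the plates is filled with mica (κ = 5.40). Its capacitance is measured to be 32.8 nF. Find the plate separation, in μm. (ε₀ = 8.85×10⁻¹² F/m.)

204 μm

A = π(21.1 cm)² = 0.140 m².
d = κε₀A/C = 5.40 × 8.85×10⁻¹² × 0.140 / 3.28×10⁻⁸ = 2.04×10⁻⁴ m.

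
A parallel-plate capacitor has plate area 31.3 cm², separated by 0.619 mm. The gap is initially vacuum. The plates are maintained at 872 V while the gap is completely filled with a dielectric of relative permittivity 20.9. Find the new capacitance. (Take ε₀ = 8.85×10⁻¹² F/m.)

A = 31.3 cm² = 3.13×10⁻³ m².
Initially C₁ = ε₀A/d = 8.85×10⁻¹² × 3.13×10⁻³ / 6.19×10⁻⁴ = 4.48×10⁻¹¹ F.
C = κε₀A/d scales with κ, so C₂/C₁ = κ = 20.9.
C₂ = 20.9 × 4.48×10⁻¹¹ = 9.35×10⁻¹⁰ F.

C ≈ 0.935 nF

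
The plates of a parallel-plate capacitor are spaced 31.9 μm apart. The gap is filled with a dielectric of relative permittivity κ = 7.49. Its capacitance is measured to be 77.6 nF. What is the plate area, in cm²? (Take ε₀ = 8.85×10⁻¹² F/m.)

A = Cd/(κε₀) = 7.76×10⁻⁸ × 3.19×10⁻⁵ / (7.49 × 8.85×10⁻¹²) = 3.73×10⁻² m².

373 cm²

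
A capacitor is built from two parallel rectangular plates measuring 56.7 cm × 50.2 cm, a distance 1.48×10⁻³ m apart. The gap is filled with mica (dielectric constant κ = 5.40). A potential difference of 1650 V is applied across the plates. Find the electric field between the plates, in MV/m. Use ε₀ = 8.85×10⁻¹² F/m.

E = V/d = 1650 / 1.48×10⁻³ = 1.11×10⁶ V/m.

1.11 MV/m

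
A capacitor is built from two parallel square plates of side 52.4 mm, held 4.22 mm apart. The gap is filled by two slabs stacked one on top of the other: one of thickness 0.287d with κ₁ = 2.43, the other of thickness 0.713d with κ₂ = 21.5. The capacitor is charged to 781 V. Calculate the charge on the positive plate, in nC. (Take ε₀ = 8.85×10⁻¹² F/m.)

A = (52.4 mm)² = 2.75×10⁻³ m².
Stacked slabs ⇒ two capacitors in series, each with the full plate area.
C₁ = κ₁ε₀A/d₁ = 2.43 × 8.85×10⁻¹² × 2.75×10⁻³ / 1.21×10⁻³ = 4.88×10⁻¹¹ F.
C₂ = κ₂ε₀A/d₂ = 21.5 × 8.85×10⁻¹² × 2.75×10⁻³ / 3.01×10⁻³ = 1.74×10⁻¹⁰ F.
C = (1/C₁ + 1/C₂)⁻¹ = 3.81×10⁻¹¹ F.
Q = CV = 3.81×10⁻¹¹ × 781 = 2.97×10⁻⁸ C.

Q ≈ 29.7 nC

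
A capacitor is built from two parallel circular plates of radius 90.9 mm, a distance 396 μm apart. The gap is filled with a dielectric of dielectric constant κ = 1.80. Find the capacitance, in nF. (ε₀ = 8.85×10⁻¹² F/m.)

C ≈ 1.04 nF

A = π(90.9 mm)² = 2.60×10⁻² m².
C = κε₀A/d = 1.80 × 8.85×10⁻¹² × 2.60×10⁻² / 3.96×10⁻⁴ = 1.04×10⁻⁹ F.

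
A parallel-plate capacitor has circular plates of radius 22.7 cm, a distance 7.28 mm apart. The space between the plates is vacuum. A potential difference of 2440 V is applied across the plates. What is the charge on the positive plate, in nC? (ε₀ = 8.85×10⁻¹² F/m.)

Q ≈ 480 nC

A = π(22.7 cm)² = 0.162 m².
C = ε₀A/d = 8.85×10⁻¹² × 0.162 / 7.28×10⁻³ = 1.97×10⁻¹⁰ F.
Q = CV = 1.97×10⁻¹⁰ × 2440 = 4.80×10⁻⁷ C.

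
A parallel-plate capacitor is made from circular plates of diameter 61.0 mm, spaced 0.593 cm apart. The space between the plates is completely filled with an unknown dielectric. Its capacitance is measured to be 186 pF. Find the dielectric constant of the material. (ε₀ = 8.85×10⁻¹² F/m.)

A = π(61.0/2 mm)² = 2.92×10⁻³ m².
κ = Cd/(ε₀A) = 1.86×10⁻¹⁰ × 5.93×10⁻³ / (8.85×10⁻¹² × 2.92×10⁻³) = 42.6.

42.6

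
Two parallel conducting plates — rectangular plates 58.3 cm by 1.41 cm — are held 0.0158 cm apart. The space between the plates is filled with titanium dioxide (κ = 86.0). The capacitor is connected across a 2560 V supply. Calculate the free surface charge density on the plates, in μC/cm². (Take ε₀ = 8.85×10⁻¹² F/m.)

σ ≈ 1.23 μC/cm²

A = 58.3 × 1.41 cm² = 8.22×10⁻³ m².
C = κε₀A/d = 86.0 × 8.85×10⁻¹² × 8.22×10⁻³ / 1.58×10⁻⁴ = 3.96×10⁻⁸ F.
σ = Q/A = CV/A = 3.96×10⁻⁸ × 2560 / 8.22×10⁻³ = 1.23×10⁻² C/m².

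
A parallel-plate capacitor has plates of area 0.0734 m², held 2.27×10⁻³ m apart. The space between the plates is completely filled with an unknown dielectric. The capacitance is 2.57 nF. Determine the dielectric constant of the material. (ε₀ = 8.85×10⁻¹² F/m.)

κ = Cd/(ε₀A) = 2.57×10⁻⁹ × 2.27×10⁻³ / (8.85×10⁻¹² × 7.34×10⁻²) = 8.98.

κ ≈ 8.98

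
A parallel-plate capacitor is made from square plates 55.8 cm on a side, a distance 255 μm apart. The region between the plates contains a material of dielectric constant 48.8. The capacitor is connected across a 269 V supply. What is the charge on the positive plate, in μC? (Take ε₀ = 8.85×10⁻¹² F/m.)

142 μC

A = (55.8 cm)² = 0.311 m².
C = κε₀A/d = 48.8 × 8.85×10⁻¹² × 0.311 / 2.55×10⁻⁴ = 5.27×10⁻⁷ F.
Q = CV = 5.27×10⁻⁷ × 269 = 1.42×10⁻⁴ C.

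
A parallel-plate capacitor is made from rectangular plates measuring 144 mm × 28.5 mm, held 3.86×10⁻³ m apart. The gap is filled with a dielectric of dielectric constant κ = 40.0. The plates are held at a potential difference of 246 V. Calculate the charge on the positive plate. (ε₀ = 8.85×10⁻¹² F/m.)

92.6 nC

A = 144 × 28.5 mm² = 4.10×10⁻³ m².
C = κε₀A/d = 40.0 × 8.85×10⁻¹² × 4.10×10⁻³ / 3.86×10⁻³ = 3.76×10⁻¹⁰ F.
Q = CV = 3.76×10⁻¹⁰ × 246 = 9.26×10⁻⁸ C.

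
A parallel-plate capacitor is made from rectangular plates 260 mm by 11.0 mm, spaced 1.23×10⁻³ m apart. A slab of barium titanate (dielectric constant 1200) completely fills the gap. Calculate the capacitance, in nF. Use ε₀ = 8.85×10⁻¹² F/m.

A = 260 × 11.0 mm² = 2.86×10⁻³ m².
C = κε₀A/d = 1200 × 8.85×10⁻¹² × 2.86×10⁻³ / 1.23×10⁻³ = 2.47×10⁻⁸ F.

24.7 nF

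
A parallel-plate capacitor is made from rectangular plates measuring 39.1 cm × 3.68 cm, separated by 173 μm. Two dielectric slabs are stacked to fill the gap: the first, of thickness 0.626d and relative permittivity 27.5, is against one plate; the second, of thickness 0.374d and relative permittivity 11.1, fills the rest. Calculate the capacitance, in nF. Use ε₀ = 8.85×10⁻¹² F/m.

13.0 nF

A = 39.1 × 3.68 cm² = 1.44×10⁻² m².
Stacked slabs ⇒ two capacitors in series, each with the full plate area.
C₁ = κ₁ε₀A/d₁ = 27.5 × 8.85×10⁻¹² × 1.44×10⁻² / 1.08×10⁻⁴ = 3.23×10⁻⁸ F.
C₂ = κ₂ε₀A/d₂ = 11.1 × 8.85×10⁻¹² × 1.44×10⁻² / 6.47×10⁻⁵ = 2.18×10⁻⁸ F.
C = (1/C₁ + 1/C₂)⁻¹ = 1.30×10⁻⁸ F.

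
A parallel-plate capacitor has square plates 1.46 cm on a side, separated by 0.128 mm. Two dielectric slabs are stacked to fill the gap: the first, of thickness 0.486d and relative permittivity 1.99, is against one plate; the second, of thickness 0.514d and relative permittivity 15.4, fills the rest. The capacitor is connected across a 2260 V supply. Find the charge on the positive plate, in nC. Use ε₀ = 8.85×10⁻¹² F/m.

A = (1.46 cm)² = 2.13×10⁻⁴ m².
Stacked slabs ⇒ two capacitors in series, each with the full plate area.
C₁ = κ₁ε₀A/d₁ = 1.99 × 8.85×10⁻¹² × 2.13×10⁻⁴ / 6.22×10⁻⁵ = 6.03×10⁻¹¹ F.
C₂ = κ₂ε₀A/d₂ = 15.4 × 8.85×10⁻¹² × 2.13×10⁻⁴ / 6.58×10⁻⁵ = 4.42×10⁻¹⁰ F.
C = (1/C₁ + 1/C₂)⁻¹ = 5.31×10⁻¹¹ F.
Q = CV = 5.31×10⁻¹¹ × 2260 = 1.20×10⁻⁷ C.

Q ≈ 120 nC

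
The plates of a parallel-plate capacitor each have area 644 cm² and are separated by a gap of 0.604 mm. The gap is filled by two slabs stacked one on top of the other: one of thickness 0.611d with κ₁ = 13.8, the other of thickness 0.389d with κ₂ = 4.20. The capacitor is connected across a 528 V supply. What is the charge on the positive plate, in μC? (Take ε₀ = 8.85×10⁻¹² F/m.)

A = 644 cm² = 6.44×10⁻² m².
Stacked slabs ⇒ two capacitors in series, each with the full plate area.
C₁ = κ₁ε₀A/d₁ = 13.8 × 8.85×10⁻¹² × 6.44×10⁻² / 3.69×10⁻⁴ = 2.13×10⁻⁸ F.
C₂ = κ₂ε₀A/d₂ = 4.20 × 8.85×10⁻¹² × 6.44×10⁻² / 2.35×10⁻⁴ = 1.02×10⁻⁸ F.
C = (1/C₁ + 1/C₂)⁻¹ = 6.89×10⁻⁹ F.
Q = CV = 6.89×10⁻⁹ × 528 = 3.64×10⁻⁶ C.

3.64 μC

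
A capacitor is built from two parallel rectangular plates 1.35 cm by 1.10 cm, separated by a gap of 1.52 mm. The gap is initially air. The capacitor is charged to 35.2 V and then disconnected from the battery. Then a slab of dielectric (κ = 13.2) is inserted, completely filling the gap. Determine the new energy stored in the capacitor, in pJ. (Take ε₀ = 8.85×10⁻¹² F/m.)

U ≈ 40.6 pJ

A = 1.35 × 1.10 cm² = 1.49×10⁻⁴ m².
Initially C₁ = ε₀A/d = 8.85×10⁻¹² × 1.49×10⁻⁴ / 1.52×10⁻³ = 8.65×10⁻¹³ F.
U₁ = 5.36×10⁻¹⁰ J.
Isolated ⇒ Q is held fixed. C₂ = 13.2 C₁ and U = Q²/(2C), so U₂/U₁ = C₁/C₂ = 0.0758.
U₂ = 0.0758 × 5.36×10⁻¹⁰ = 4.06×10⁻¹¹ J.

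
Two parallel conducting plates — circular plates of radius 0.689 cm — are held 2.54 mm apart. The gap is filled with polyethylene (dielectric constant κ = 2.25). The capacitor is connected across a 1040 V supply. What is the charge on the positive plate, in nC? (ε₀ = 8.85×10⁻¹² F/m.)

1.22 nC

A = π(0.689 cm)² = 1.49×10⁻⁴ m².
C = κε₀A/d = 2.25 × 8.85×10⁻¹² × 1.49×10⁻⁴ / 2.54×10⁻³ = 1.17×10⁻¹² F.
Q = CV = 1.17×10⁻¹² × 1040 = 1.22×10⁻⁹ C.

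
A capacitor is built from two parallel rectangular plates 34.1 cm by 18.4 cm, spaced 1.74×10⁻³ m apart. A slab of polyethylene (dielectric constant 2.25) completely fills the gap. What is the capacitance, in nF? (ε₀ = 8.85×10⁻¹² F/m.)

C ≈ 0.718 nF

A = 34.1 × 18.4 cm² = 6.27×10⁻² m².
C = κε₀A/d = 2.25 × 8.85×10⁻¹² × 6.27×10⁻² / 1.74×10⁻³ = 7.18×10⁻¹⁰ F.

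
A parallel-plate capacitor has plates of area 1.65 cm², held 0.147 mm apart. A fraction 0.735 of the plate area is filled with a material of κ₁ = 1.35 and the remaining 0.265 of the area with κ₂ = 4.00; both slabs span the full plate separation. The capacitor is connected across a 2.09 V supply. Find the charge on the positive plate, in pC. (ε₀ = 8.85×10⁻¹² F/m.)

42.6 pC

A = 1.65 cm² = 1.65×10⁻⁴ m².
Side-by-side slabs ⇒ two capacitors in parallel, each spanning the full gap.
C₁ = κ₁ε₀A₁/d = 1.35 × 8.85×10⁻¹² × 1.21×10⁻⁴ / 1.47×10⁻⁴ = 9.86×10⁻¹² F.
C₂ = κ₂ε₀A₂/d = 4.00 × 8.85×10⁻¹² × 4.37×10⁻⁵ / 1.47×10⁻⁴ = 1.05×10⁻¹¹ F.
C = C₁ + C₂ = 2.04×10⁻¹¹ F.
Q = CV = 2.04×10⁻¹¹ × 2.09 = 4.26×10⁻¹¹ C.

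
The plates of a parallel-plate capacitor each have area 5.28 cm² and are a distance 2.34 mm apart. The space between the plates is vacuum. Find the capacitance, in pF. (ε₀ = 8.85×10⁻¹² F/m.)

C ≈ 2.00 pF

A = 5.28 cm² = 5.28×10⁻⁴ m².
C = ε₀A/d = 8.85×10⁻¹² × 5.28×10⁻⁴ / 2.34×10⁻³ = 2.00×10⁻¹² F.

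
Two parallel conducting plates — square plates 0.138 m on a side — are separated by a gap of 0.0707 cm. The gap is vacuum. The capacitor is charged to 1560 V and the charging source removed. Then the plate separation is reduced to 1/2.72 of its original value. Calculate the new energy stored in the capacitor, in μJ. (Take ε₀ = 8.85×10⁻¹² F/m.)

A = (0.138 m)² = 1.90×10⁻² m².
Initially C₁ = ε₀A/d = 8.85×10⁻¹² × 1.90×10⁻² / 7.07×10⁻⁴ = 2.38×10⁻¹⁰ F.
U₁ = 2.90×10⁻⁴ J.
Isolated ⇒ Q is held fixed. C₂ = 2.72 C₁ and U = Q²/(2C), so U₂/U₁ = C₁/C₂ = 0.368.
U₂ = 0.368 × 2.90×10⁻⁴ = 1.07×10⁻⁴ J.

107 μJ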